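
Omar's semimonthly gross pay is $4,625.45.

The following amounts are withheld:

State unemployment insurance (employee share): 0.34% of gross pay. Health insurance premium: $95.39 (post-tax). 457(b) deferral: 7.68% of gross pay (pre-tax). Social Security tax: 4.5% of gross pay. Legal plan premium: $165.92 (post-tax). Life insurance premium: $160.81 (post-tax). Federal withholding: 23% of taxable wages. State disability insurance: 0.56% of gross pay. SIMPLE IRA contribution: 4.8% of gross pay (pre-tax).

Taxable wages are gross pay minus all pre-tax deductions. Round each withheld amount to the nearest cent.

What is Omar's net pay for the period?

$2,445.21

SIMPLE IRA contribution: $4,625.45 × 0.048 = $222.02
457(b) deferral: $4,625.45 × 0.0768 = $355.23
Pre-tax total = $222.02 + $355.23 = $577.25
Taxable wages = $4,625.45 − $577.25 = $4,048.20
Federal withholding: $4,048.20 × 0.23 = $931.09
State disability insurance: $4,625.45 × 0.0056 = $25.90
Social Security tax: $4,625.45 × 0.045 = $208.15
State unemployment insurance (employee share): $4,625.45 × 0.0034 = $15.73
Legal plan premium: $165.92
Health insurance premium: $95.39
Life insurance premium: $160.81
Total deductions = $222.02 + $355.23 + $931.09 + $25.90 + $208.15 + $15.73 + $165.92 + $95.39 + $160.81 = $2,180.24
Net pay = $4,625.45 − $2,180.24 = $2,445.21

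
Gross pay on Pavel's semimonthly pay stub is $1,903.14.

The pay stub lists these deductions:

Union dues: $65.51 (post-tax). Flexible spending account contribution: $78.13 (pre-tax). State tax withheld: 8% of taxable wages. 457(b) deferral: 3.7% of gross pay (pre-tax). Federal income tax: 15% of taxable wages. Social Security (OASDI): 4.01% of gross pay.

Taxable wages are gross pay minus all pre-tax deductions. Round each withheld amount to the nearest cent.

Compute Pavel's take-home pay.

$1,209.20

Flexible spending account contribution: $78.13
457(b) deferral: $1,903.14 × 0.037 = $70.42
Pre-tax total = $78.13 + $70.42 = $148.55
Taxable wages = $1,903.14 − $148.55 = $1,754.59
Federal income tax: $1,754.59 × 0.15 = $263.19
State tax withheld: $1,754.59 × 0.08 = $140.37
Social Security (OASDI): $1,903.14 × 0.0401 = $76.32
Union dues: $65.51
Total deductions = $78.13 + $70.42 + $263.19 + $140.37 + $76.32 + $65.51 = $693.94
Net pay = $1,903.14 − $693.94 = $1,209.20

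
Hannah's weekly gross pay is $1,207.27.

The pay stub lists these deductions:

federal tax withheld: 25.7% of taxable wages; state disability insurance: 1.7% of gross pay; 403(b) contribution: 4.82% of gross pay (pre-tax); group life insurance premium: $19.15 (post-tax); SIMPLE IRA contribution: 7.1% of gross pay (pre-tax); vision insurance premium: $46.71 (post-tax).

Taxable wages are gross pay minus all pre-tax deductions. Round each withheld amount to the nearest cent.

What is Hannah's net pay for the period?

403(b) contribution: $1,207.27 × 0.0482 = $58.19
SIMPLE IRA contribution: $1,207.27 × 0.071 = $85.72
Pre-tax total = $58.19 + $85.72 = $143.91
Taxable wages = $1,207.27 − $143.91 = $1,063.36
Federal tax withheld: $1,063.36 × 0.257 = $273.28
State disability insurance: $1,207.27 × 0.017 = $20.52
Vision insurance premium: $46.71
Group life insurance premium: $19.15
Total deductions = $58.19 + $85.72 + $273.28 + $20.52 + $46.71 + $19.15 = $503.57
Net pay = $1,207.27 − $503.57 = $703.70

$703.70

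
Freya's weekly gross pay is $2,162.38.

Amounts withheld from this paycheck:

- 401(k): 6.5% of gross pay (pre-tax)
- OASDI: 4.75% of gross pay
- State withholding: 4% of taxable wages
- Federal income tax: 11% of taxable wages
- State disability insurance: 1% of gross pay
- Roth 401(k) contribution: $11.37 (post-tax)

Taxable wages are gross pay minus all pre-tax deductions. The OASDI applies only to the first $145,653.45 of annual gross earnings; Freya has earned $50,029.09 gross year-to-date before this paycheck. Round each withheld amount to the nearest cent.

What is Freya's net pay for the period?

$1,582.86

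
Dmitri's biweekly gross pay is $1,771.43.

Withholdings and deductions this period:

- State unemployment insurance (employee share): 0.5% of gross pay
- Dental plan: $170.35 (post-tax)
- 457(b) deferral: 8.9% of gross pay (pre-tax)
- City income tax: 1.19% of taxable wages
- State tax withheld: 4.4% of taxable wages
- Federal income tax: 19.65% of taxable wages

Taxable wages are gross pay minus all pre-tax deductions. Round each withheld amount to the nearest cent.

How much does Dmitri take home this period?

$1,027.24

457(b) deferral: $1,771.43 × 0.089 = $157.66
Taxable wages = $1,771.43 − $157.66 = $1,613.77
State tax withheld: $1,613.77 × 0.044 = $71.01
Federal income tax: $1,613.77 × 0.1965 = $317.11
City income tax: $1,613.77 × 0.0119 = $19.20
State unemployment insurance (employee share): $1,771.43 × 0.005 = $8.86
Dental plan: $170.35
Total deductions = $157.66 + $71.01 + $317.11 + $19.20 + $8.86 + $170.35 = $744.19
Net pay = $1,771.43 − $744.19 = $1,027.24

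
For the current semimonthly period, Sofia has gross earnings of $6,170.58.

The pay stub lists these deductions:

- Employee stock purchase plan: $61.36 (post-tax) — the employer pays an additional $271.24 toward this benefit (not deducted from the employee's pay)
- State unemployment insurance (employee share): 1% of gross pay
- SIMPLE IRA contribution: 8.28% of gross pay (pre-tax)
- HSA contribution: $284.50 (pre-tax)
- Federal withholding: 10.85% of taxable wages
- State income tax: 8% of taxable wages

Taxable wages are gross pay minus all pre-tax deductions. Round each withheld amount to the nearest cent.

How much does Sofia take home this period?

$4,238.88

SIMPLE IRA contribution: $6,170.58 × 0.0828 = $510.92
HSA contribution: $284.50
Pre-tax total = $510.92 + $284.50 = $795.42
Taxable wages = $6,170.58 − $795.42 = $5,375.16
Federal withholding: $5,375.16 × 0.1085 = $583.20
State income tax: $5,375.16 × 0.08 = $430.01
State unemployment insurance (employee share): $6,170.58 × 0.01 = $61.71
Employee stock purchase plan: $61.36
(Employer's $271.24 toward employee stock purchase plan is not withheld from the employee.)
Total deductions = $510.92 + $284.50 + $583.20 + $430.01 + $61.71 + $61.36 = $1,931.70
Net pay = $6,170.58 − $1,931.70 = $4,238.88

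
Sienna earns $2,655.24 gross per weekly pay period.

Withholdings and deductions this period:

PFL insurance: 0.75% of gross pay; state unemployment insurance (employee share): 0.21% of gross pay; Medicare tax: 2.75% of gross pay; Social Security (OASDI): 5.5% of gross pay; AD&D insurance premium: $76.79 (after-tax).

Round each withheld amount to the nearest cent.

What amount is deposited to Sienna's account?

Medicare tax: $2,655.24 × 0.0275 = $73.02
PFL insurance: $2,655.24 × 0.0075 = $19.91
State unemployment insurance (employee share): $2,655.24 × 0.0021 = $5.58
Social Security (OASDI): $2,655.24 × 0.055 = $146.04
AD&D insurance premium: $76.79
Total deductions = $73.02 + $19.91 + $5.58 + $146.04 + $76.79 = $321.34
Net pay = $2,655.24 − $321.34 = $2,333.90

$2,333.90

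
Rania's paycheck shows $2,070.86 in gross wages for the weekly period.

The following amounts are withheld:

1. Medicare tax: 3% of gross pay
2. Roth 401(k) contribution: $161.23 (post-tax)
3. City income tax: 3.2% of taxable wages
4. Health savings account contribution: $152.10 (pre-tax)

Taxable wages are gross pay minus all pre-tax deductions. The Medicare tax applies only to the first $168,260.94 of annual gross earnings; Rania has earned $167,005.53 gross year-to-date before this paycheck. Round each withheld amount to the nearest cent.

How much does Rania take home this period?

$1,658.47

Health savings account contribution: $152.10
Taxable wages = $2,070.86 − $152.10 = $1,918.76
City income tax: $1,918.76 × 0.032 = $61.40
Medicare tax: only $168,260.94 − $167,005.53 = $1,255.41 of this check is subject → $1,255.41 × 0.03 = $37.66
Roth 401(k) contribution: $161.23
Total deductions = $152.10 + $61.40 + $37.66 + $161.23 = $412.39
Net pay = $2,070.86 − $412.39 = $1,658.47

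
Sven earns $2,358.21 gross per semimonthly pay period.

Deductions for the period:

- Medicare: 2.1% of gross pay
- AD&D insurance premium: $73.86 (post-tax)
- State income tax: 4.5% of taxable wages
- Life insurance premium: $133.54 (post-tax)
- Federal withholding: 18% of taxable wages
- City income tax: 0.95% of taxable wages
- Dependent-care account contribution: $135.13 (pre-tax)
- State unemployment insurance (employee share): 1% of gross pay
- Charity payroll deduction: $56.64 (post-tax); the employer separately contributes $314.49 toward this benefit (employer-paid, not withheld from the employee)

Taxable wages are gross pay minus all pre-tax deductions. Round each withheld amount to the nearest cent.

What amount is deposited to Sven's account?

$1,364.63

Dependent-care account contribution: $135.13
Taxable wages = $2,358.21 − $135.13 = $2,223.08
City income tax: $2,223.08 × 0.0095 = $21.12
Federal withholding: $2,223.08 × 0.18 = $400.15
State income tax: $2,223.08 × 0.045 = $100.04
Medicare: $2,358.21 × 0.021 = $49.52
State unemployment insurance (employee share): $2,358.21 × 0.01 = $23.58
Life insurance premium: $133.54
AD&D insurance premium: $73.86
Charity payroll deduction: $56.64
(Employer's $314.49 toward charity payroll deduction is not withheld from the employee.)
Total deductions = $135.13 + $21.12 + $400.15 + $100.04 + $49.52 + $23.58 + $133.54 + $73.86 + $56.64 = $993.58
Net pay = $2,358.21 − $993.58 = $1,364.63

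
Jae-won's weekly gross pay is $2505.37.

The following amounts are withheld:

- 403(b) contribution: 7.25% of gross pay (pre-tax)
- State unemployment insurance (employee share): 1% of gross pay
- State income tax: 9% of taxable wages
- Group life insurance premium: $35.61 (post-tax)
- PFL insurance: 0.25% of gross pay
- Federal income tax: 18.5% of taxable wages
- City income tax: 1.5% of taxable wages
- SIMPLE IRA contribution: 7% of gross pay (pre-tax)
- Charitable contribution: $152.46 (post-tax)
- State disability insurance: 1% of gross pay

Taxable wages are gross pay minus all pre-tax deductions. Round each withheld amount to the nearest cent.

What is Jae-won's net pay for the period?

$1280.90

403(b) contribution: $2505.37 × 0.0725 = $181.64
SIMPLE IRA contribution: $2505.37 × 0.07 = $175.38
Pre-tax total = $181.64 + $175.38 = $357.02
Taxable wages = $2505.37 − $357.02 = $2148.35
State income tax: $2148.35 × 0.09 = $193.35
Federal income tax: $2148.35 × 0.185 = $397.44
City income tax: $2148.35 × 0.015 = $32.23
State disability insurance: $2505.37 × 0.01 = $25.05
PFL insurance: $2505.37 × 0.0025 = $6.26
State unemployment insurance (employee share): $2505.37 × 0.01 = $25.05
Group life insurance premium: $35.61
Charitable contribution: $152.46
Total deductions = $181.64 + $175.38 + $193.35 + $397.44 + $32.23 + $25.05 + $6.26 + $25.05 + $35.61 + $152.46 = $1224.47
Net pay = $2505.37 − $1224.47 = $1280.90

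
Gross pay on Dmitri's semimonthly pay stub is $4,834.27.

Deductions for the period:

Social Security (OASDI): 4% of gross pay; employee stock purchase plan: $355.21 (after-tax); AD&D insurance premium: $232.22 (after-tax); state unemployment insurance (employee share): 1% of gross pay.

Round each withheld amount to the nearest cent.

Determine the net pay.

$4,005.13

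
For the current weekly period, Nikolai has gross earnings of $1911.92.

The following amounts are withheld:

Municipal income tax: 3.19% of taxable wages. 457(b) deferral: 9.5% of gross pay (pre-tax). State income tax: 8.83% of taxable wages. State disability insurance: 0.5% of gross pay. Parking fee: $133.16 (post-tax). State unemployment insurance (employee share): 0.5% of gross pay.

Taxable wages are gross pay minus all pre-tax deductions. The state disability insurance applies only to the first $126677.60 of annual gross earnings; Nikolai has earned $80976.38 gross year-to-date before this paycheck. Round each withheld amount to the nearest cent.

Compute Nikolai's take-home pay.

457(b) deferral: $1911.92 × 0.095 = $181.63
Taxable wages = $1911.92 − $181.63 = $1730.29
State income tax: $1730.29 × 0.0883 = $152.78
Municipal income tax: $1730.29 × 0.0319 = $55.20
State unemployment insurance (employee share): $1911.92 × 0.005 = $9.56
State disability insurance: cap not yet reached, full $1911.92 is subject → $1911.92 × 0.005 = $9.56
Parking fee: $133.16
Total deductions = $181.63 + $152.78 + $55.20 + $9.56 + $9.56 + $133.16 = $541.89
Net pay = $1911.92 − $541.89 = $1370.03

$1370.03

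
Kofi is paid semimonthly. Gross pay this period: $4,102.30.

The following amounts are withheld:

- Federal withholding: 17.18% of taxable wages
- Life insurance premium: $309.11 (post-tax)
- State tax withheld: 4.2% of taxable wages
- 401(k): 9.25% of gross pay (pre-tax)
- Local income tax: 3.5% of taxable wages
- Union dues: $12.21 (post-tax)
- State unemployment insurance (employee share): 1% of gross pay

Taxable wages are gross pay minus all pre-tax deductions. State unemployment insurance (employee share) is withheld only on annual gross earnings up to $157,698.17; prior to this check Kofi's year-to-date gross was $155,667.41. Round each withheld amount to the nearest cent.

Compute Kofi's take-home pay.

$2,454.97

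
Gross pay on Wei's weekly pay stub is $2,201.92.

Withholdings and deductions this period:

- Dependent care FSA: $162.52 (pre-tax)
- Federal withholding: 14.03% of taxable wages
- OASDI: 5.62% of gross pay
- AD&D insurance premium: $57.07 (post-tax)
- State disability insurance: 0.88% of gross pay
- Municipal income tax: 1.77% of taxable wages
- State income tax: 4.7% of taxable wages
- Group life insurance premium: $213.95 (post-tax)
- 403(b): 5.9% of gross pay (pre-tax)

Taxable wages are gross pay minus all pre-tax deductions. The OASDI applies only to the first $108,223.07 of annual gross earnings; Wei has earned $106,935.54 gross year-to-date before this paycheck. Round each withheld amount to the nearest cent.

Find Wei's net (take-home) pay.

403(b): $2,201.92 × 0.059 = $129.91
Dependent care FSA: $162.52
Pre-tax total = $129.91 + $162.52 = $292.43
Taxable wages = $2,201.92 − $292.43 = $1,909.49
Municipal income tax: $1,909.49 × 0.0177 = $33.80
State income tax: $1,909.49 × 0.047 = $89.75
Federal withholding: $1,909.49 × 0.1403 = $267.90
State disability insurance: $2,201.92 × 0.0088 = $19.38
OASDI: only $108,223.07 − $106,935.54 = $1,287.53 of this check is subject → $1,287.53 × 0.0562 = $72.36
AD&D insurance premium: $57.07
Group life insurance premium: $213.95
Total deductions = $129.91 + $162.52 + $33.80 + $89.75 + $267.90 + $19.38 + $72.36 + $57.07 + $213.95 = $1,046.64
Net pay = $2,201.92 − $1,046.64 = $1,155.28

$1,155.28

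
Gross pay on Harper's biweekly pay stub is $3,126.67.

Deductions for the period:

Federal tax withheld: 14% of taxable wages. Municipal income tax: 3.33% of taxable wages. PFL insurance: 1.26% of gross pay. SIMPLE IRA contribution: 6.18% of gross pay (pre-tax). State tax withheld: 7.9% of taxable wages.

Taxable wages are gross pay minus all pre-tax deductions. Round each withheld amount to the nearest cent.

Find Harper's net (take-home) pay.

$2,153.94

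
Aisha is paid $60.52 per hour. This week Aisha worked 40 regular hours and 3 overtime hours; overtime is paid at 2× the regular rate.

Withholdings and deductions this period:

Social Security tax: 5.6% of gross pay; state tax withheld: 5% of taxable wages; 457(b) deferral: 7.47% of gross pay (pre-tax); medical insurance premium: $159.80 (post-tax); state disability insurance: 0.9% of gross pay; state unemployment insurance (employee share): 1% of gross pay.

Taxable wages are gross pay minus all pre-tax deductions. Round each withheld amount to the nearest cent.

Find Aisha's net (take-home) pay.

Regular pay: 40 × $60.52 = $2,420.80
Overtime pay: 3 × $60.52 × 2 = $363.12
Gross pay = $2,420.80 + $363.12 = $2,783.92
457(b) deferral: $2,783.92 × 0.0747 = $207.96
Taxable wages = $2,783.92 − $207.96 = $2,575.96
State tax withheld: $2,575.96 × 0.05 = $128.80
State disability insurance: $2,783.92 × 0.009 = $25.06
State unemployment insurance (employee share): $2,783.92 × 0.01 = $27.84
Social Security tax: $2,783.92 × 0.056 = $155.90
Medical insurance premium: $159.80
Total deductions = $207.96 + $128.80 + $25.06 + $27.84 + $155.90 + $159.80 = $705.36
Net pay = $2,783.92 − $705.36 = $2,078.56

$2,078.56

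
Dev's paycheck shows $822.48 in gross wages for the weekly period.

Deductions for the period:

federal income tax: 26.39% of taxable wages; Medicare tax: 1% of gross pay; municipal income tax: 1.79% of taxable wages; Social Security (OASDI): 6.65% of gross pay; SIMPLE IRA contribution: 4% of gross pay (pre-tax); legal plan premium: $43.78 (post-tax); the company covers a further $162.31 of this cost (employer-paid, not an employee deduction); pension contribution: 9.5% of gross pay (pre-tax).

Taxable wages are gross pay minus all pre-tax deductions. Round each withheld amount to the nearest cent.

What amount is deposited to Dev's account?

$404.27

SIMPLE IRA contribution: $822.48 × 0.04 = $32.90
Pension contribution: $822.48 × 0.095 = $78.14
Pre-tax total = $32.90 + $78.14 = $111.04
Taxable wages = $822.48 − $111.04 = $711.44
Federal income tax: $711.44 × 0.2639 = $187.75
Municipal income tax: $711.44 × 0.0179 = $12.73
Medicare tax: $822.48 × 0.01 = $8.22
Social Security (OASDI): $822.48 × 0.0665 = $54.69
Legal plan premium: $43.78
(Employer's $162.31 toward legal plan premium is not withheld from the employee.)
Total deductions = $32.90 + $78.14 + $187.75 + $12.73 + $8.22 + $54.69 + $43.78 = $418.21
Net pay = $822.48 − $418.21 = $404.27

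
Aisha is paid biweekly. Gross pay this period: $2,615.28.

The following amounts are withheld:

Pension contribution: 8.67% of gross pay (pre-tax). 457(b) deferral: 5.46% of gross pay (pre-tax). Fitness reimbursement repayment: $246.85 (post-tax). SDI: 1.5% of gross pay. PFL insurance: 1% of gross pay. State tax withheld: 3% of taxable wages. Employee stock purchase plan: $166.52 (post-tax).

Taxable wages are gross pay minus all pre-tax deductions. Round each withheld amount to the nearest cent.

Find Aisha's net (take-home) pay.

$1,699.63

457(b) deferral: $2,615.28 × 0.0546 = $142.79
Pension contribution: $2,615.28 × 0.0867 = $226.74
Pre-tax total = $142.79 + $226.74 = $369.53
Taxable wages = $2,615.28 − $369.53 = $2,245.75
State tax withheld: $2,245.75 × 0.03 = $67.37
PFL insurance: $2,615.28 × 0.01 = $26.15
SDI: $2,615.28 × 0.015 = $39.23
Employee stock purchase plan: $166.52
Fitness reimbursement repayment: $246.85
Total deductions = $142.79 + $226.74 + $67.37 + $26.15 + $39.23 + $166.52 + $246.85 = $915.65
Net pay = $2,615.28 − $915.65 = $1,699.63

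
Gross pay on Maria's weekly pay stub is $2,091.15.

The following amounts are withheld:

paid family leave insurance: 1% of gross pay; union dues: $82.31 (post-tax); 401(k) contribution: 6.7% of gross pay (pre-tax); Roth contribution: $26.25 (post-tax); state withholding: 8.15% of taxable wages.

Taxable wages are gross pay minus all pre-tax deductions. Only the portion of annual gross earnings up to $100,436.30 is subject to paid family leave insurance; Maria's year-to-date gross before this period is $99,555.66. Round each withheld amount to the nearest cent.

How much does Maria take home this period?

401(k) contribution: $2,091.15 × 0.067 = $140.11
Taxable wages = $2,091.15 − $140.11 = $1,951.04
State withholding: $1,951.04 × 0.0815 = $159.01
Paid family leave insurance: only $100,436.30 − $99,555.66 = $880.64 of this check is subject → $880.64 × 0.01 = $8.81
Union dues: $82.31
Roth contribution: $26.25
Total deductions = $140.11 + $159.01 + $8.81 + $82.31 + $26.25 = $416.49
Net pay = $2,091.15 − $416.49 = $1,674.66

$1,674.66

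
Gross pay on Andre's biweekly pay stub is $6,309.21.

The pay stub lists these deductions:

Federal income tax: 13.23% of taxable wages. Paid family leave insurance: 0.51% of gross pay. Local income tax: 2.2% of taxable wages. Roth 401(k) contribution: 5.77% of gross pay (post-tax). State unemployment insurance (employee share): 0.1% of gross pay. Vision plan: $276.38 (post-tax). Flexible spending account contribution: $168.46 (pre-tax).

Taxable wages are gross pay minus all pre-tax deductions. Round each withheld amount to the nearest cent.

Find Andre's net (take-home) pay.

$4,514.32

Flexible spending account contribution: $168.46
Taxable wages = $6,309.21 − $168.46 = $6,140.75
Local income tax: $6,140.75 × 0.022 = $135.10
Federal income tax: $6,140.75 × 0.1323 = $812.42
State unemployment insurance (employee share): $6,309.21 × 0.001 = $6.31
Paid family leave insurance: $6,309.21 × 0.0051 = $32.18
Roth 401(k) contribution: $6,309.21 × 0.0577 = $364.04
Vision plan: $276.38
Total deductions = $168.46 + $135.10 + $812.42 + $6.31 + $32.18 + $364.04 + $276.38 = $1,794.89
Net pay = $6,309.21 − $1,794.89 = $4,514.32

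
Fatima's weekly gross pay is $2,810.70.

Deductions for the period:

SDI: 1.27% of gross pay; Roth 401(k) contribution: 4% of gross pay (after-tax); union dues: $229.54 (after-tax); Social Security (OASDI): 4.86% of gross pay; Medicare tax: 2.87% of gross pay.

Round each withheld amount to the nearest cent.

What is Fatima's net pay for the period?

$2,215.76

Medicare tax: $2,810.70 × 0.0287 = $80.67
Social Security (OASDI): $2,810.70 × 0.0486 = $136.60
SDI: $2,810.70 × 0.0127 = $35.70
Roth 401(k) contribution: $2,810.70 × 0.04 = $112.43
Union dues: $229.54
Total deductions = $80.67 + $136.60 + $35.70 + $112.43 + $229.54 = $594.94
Net pay = $2,810.70 − $594.94 = $2,215.76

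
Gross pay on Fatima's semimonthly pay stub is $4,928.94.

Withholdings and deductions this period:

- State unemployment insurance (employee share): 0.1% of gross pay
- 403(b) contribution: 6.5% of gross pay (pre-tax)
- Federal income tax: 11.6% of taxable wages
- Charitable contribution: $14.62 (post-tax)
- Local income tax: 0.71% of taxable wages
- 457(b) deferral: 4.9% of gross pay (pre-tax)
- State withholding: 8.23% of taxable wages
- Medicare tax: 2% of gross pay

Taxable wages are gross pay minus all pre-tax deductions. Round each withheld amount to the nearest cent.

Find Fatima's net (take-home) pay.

$3,351.91

403(b) contribution: $4,928.94 × 0.065 = $320.38
457(b) deferral: $4,928.94 × 0.049 = $241.52
Pre-tax total = $320.38 + $241.52 = $561.90
Taxable wages = $4,928.94 − $561.90 = $4,367.04
Federal income tax: $4,367.04 × 0.116 = $506.58
Local income tax: $4,367.04 × 0.0071 = $31.01
State withholding: $4,367.04 × 0.0823 = $359.41
Medicare tax: $4,928.94 × 0.02 = $98.58
State unemployment insurance (employee share): $4,928.94 × 0.001 = $4.93
Charitable contribution: $14.62
Total deductions = $320.38 + $241.52 + $506.58 + $31.01 + $359.41 + $98.58 + $4.93 + $14.62 = $1,577.03
Net pay = $4,928.94 − $1,577.03 = $3,351.91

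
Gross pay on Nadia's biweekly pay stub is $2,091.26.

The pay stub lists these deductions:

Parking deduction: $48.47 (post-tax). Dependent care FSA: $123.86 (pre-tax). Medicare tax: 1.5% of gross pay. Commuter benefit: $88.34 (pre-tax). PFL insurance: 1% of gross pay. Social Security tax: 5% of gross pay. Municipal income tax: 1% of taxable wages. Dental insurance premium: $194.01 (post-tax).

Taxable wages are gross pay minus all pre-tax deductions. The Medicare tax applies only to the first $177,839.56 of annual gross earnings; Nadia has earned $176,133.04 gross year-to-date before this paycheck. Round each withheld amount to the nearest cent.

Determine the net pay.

Commuter benefit: $88.34
Dependent care FSA: $123.86
Pre-tax total = $88.34 + $123.86 = $212.20
Taxable wages = $2,091.26 − $212.20 = $1,879.06
Municipal income tax: $1,879.06 × 0.01 = $18.79
Social Security tax: $2,091.26 × 0.05 = $104.56
PFL insurance: $2,091.26 × 0.01 = $20.91
Medicare tax: only $177,839.56 − $176,133.04 = $1,706.52 of this check is subject → $1,706.52 × 0.015 = $25.60
Parking deduction: $48.47
Dental insurance premium: $194.01
Total deductions = $88.34 + $123.86 + $18.79 + $104.56 + $20.91 + $25.60 + $48.47 + $194.01 = $624.54
Net pay = $2,091.26 − $624.54 = $1,466.72

$1,466.72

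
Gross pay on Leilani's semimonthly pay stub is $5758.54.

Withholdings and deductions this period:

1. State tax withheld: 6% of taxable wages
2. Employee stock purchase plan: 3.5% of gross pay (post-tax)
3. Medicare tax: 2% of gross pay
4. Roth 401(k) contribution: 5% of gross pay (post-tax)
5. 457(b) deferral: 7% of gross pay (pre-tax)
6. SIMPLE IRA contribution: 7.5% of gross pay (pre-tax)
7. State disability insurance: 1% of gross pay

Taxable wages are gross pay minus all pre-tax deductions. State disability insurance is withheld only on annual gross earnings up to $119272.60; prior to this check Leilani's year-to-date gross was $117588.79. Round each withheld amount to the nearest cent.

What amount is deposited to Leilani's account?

457(b) deferral: $5758.54 × 0.07 = $403.10
SIMPLE IRA contribution: $5758.54 × 0.075 = $431.89
Pre-tax total = $403.10 + $431.89 = $834.99
Taxable wages = $5758.54 − $834.99 = $4923.55
State tax withheld: $4923.55 × 0.06 = $295.41
State disability insurance: only $119272.60 − $117588.79 = $1683.81 of this check is subject → $1683.81 × 0.01 = $16.84
Medicare tax: $5758.54 × 0.02 = $115.17
Employee stock purchase plan: $5758.54 × 0.035 = $201.55
Roth 401(k) contribution: $5758.54 × 0.05 = $287.93
Total deductions = $403.10 + $431.89 + $295.41 + $16.84 + $115.17 + $201.55 + $287.93 = $1751.89
Net pay = $5758.54 − $1751.89 = $4006.65

$4006.65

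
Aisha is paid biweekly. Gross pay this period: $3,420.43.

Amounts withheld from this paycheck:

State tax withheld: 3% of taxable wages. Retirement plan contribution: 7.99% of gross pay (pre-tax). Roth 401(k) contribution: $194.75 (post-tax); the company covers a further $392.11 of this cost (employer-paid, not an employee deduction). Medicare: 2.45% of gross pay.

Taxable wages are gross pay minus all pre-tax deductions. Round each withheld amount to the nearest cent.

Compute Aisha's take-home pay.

$2,774.18

Retirement plan contribution: $3,420.43 × 0.0799 = $273.29
Taxable wages = $3,420.43 − $273.29 = $3,147.14
State tax withheld: $3,147.14 × 0.03 = $94.41
Medicare: $3,420.43 × 0.0245 = $83.80
Roth 401(k) contribution: $194.75
(Employer's $392.11 toward Roth 401(k) contribution is not withheld from the employee.)
Total deductions = $273.29 + $94.41 + $83.80 + $194.75 = $646.25
Net pay = $3,420.43 − $646.25 = $2,774.18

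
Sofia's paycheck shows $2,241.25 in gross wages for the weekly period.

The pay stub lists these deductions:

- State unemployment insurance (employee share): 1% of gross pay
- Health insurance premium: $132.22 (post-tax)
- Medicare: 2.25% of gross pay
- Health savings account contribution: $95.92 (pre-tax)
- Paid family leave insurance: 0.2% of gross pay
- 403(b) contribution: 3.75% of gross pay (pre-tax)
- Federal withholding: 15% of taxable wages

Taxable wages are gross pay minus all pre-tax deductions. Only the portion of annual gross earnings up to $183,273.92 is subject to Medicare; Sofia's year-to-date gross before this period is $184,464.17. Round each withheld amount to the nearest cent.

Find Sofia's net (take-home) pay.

Health savings account contribution: $95.92
403(b) contribution: $2,241.25 × 0.0375 = $84.05
Pre-tax total = $95.92 + $84.05 = $179.97
Taxable wages = $2,241.25 − $179.97 = $2,061.28
Federal withholding: $2,061.28 × 0.15 = $309.19
State unemployment insurance (employee share): $2,241.25 × 0.01 = $22.41
Paid family leave insurance: $2,241.25 × 0.002 = $4.48
Medicare: annual cap $183,273.92 already reached (YTD $184,464.17), so $0.00
Health insurance premium: $132.22
Total deductions = $95.92 + $84.05 + $309.19 + $22.41 + $4.48 + $0.00 + $132.22 = $648.27
Net pay = $2,241.25 − $648.27 = $1,592.98

$1,592.98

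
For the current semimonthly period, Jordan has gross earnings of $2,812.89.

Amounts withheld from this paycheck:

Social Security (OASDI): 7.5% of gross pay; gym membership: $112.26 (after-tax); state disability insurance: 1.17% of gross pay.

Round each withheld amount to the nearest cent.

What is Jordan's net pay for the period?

$2,456.75

State disability insurance: $2,812.89 × 0.0117 = $32.91
Social Security (OASDI): $2,812.89 × 0.075 = $210.97
Gym membership: $112.26
Total deductions = $32.91 + $210.97 + $112.26 = $356.14
Net pay = $2,812.89 − $356.14 = $2,456.75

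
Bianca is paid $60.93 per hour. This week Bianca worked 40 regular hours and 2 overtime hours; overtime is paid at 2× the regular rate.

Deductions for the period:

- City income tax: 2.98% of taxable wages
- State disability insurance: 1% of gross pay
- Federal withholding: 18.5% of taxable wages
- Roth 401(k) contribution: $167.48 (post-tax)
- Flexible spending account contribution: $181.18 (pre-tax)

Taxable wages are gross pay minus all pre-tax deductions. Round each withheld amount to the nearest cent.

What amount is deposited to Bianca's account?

$1768.51

Regular pay: 40 × $60.93 = $2437.20
Overtime pay: 2 × $60.93 × 2 = $243.72
Gross pay = $2437.20 + $243.72 = $2680.92
Flexible spending account contribution: $181.18
Taxable wages = $2680.92 − $181.18 = $2499.74
Federal withholding: $2499.74 × 0.185 = $462.45
City income tax: $2499.74 × 0.0298 = $74.49
State disability insurance: $2680.92 × 0.01 = $26.81
Roth 401(k) contribution: $167.48
Total deductions = $181.18 + $462.45 + $74.49 + $26.81 + $167.48 = $912.41
Net pay = $2680.92 − $912.41 = $1768.51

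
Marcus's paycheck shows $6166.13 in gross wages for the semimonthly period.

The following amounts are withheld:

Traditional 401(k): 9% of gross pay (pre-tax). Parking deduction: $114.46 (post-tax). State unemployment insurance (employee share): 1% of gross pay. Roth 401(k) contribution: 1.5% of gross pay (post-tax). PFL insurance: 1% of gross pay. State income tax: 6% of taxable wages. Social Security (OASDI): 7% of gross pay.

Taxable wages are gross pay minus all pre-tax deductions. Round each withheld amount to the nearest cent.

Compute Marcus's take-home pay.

$4512.61

Traditional 401(k): $6166.13 × 0.09 = $554.95
Taxable wages = $6166.13 − $554.95 = $5611.18
State income tax: $5611.18 × 0.06 = $336.67
Social Security (OASDI): $6166.13 × 0.07 = $431.63
PFL insurance: $6166.13 × 0.01 = $61.66
State unemployment insurance (employee share): $6166.13 × 0.01 = $61.66
Parking deduction: $114.46
Roth 401(k) contribution: $6166.13 × 0.015 = $92.49
Total deductions = $554.95 + $336.67 + $431.63 + $61.66 + $61.66 + $114.46 + $92.49 = $1653.52
Net pay = $6166.13 − $1653.52 = $4512.61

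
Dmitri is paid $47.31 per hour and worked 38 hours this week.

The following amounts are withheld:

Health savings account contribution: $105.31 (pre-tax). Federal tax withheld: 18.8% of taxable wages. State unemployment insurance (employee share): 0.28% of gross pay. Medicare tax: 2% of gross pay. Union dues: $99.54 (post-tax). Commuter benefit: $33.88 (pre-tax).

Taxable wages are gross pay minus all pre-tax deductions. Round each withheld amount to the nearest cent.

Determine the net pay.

Gross pay: 38 × $47.31 = $1797.78
Commuter benefit: $33.88
Health savings account contribution: $105.31
Pre-tax total = $33.88 + $105.31 = $139.19
Taxable wages = $1797.78 − $139.19 = $1658.59
Federal tax withheld: $1658.59 × 0.188 = $311.81
Medicare tax: $1797.78 × 0.02 = $35.96
State unemployment insurance (employee share): $1797.78 × 0.0028 = $5.03
Union dues: $99.54
Total deductions = $33.88 + $105.31 + $311.81 + $35.96 + $5.03 + $99.54 = $591.53
Net pay = $1797.78 − $591.53 = $1206.25

$1206.25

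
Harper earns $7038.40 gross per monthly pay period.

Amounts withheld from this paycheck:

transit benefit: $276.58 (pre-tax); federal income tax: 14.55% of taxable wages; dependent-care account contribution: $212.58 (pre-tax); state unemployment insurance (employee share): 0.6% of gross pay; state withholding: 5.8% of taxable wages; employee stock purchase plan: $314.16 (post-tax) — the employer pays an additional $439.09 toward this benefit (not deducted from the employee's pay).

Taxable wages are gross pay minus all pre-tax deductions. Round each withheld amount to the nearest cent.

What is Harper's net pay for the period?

Dependent-care account contribution: $212.58
Transit benefit: $276.58
Pre-tax total = $212.58 + $276.58 = $489.16
Taxable wages = $7038.40 − $489.16 = $6549.24
State withholding: $6549.24 × 0.058 = $379.86
Federal income tax: $6549.24 × 0.1455 = $952.91
State unemployment insurance (employee share): $7038.40 × 0.006 = $42.23
Employee stock purchase plan: $314.16
(Employer's $439.09 toward employee stock purchase plan is not withheld from the employee.)
Total deductions = $212.58 + $276.58 + $379.86 + $952.91 + $42.23 + $314.16 = $2178.32
Net pay = $7038.40 − $2178.32 = $4860.08

$4860.08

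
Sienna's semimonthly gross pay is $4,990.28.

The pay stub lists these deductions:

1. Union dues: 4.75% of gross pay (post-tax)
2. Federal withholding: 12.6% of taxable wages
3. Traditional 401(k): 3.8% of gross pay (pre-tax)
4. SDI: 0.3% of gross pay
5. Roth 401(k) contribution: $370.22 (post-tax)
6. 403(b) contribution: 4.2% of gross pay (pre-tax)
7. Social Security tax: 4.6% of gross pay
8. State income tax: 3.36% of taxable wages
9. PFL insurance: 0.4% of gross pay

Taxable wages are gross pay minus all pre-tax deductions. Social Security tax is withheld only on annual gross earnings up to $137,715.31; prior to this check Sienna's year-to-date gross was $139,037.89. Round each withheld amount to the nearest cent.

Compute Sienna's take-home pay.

$3,216.14

403(b) contribution: $4,990.28 × 0.042 = $209.59
Traditional 401(k): $4,990.28 × 0.038 = $189.63
Pre-tax total = $209.59 + $189.63 = $399.22
Taxable wages = $4,990.28 − $399.22 = $4,591.06
State income tax: $4,591.06 × 0.0336 = $154.26
Federal withholding: $4,591.06 × 0.126 = $578.47
SDI: $4,990.28 × 0.003 = $14.97
Social Security tax: annual cap $137,715.31 already reached (YTD $139,037.89), so $0.00
PFL insurance: $4,990.28 × 0.004 = $19.96
Roth 401(k) contribution: $370.22
Union dues: $4,990.28 × 0.0475 = $237.04
Total deductions = $209.59 + $189.63 + $154.26 + $578.47 + $14.97 + $0.00 + $19.96 + $370.22 + $237.04 = $1,774.14
Net pay = $4,990.28 − $1,774.14 = $3,216.14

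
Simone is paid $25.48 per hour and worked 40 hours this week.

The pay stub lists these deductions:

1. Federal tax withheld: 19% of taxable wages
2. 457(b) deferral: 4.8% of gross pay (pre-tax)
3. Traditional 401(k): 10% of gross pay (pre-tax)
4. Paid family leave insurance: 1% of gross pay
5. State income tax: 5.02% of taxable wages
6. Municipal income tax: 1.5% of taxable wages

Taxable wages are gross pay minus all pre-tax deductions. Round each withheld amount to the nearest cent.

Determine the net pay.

$636.56

Gross pay: 40 × $25.48 = $1,019.20
457(b) deferral: $1,019.20 × 0.048 = $48.92
Traditional 401(k): $1,019.20 × 0.1 = $101.92
Pre-tax total = $48.92 + $101.92 = $150.84
Taxable wages = $1,019.20 − $150.84 = $868.36
Municipal income tax: $868.36 × 0.015 = $13.03
State income tax: $868.36 × 0.0502 = $43.59
Federal tax withheld: $868.36 × 0.19 = $164.99
Paid family leave insurance: $1,019.20 × 0.01 = $10.19
Total deductions = $48.92 + $101.92 + $13.03 + $43.59 + $164.99 + $10.19 = $382.64
Net pay = $1,019.20 − $382.64 = $636.56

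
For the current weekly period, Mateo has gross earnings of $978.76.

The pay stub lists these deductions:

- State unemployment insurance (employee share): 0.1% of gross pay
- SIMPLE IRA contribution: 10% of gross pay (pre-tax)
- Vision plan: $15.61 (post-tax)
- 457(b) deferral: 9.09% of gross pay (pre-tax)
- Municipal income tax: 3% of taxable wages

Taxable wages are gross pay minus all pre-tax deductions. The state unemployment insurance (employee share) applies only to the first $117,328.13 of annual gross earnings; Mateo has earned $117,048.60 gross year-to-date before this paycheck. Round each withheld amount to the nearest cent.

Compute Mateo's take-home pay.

$752.26

SIMPLE IRA contribution: $978.76 × 0.1 = $97.88
457(b) deferral: $978.76 × 0.0909 = $88.97
Pre-tax total = $97.88 + $88.97 = $186.85
Taxable wages = $978.76 − $186.85 = $791.91
Municipal income tax: $791.91 × 0.03 = $23.76
State unemployment insurance (employee share): only $117,328.13 − $117,048.60 = $279.53 of this check is subject → $279.53 × 0.001 = $0.28
Vision plan: $15.61
Total deductions = $97.88 + $88.97 + $23.76 + $0.28 + $15.61 = $226.50
Net pay = $978.76 − $226.50 = $752.26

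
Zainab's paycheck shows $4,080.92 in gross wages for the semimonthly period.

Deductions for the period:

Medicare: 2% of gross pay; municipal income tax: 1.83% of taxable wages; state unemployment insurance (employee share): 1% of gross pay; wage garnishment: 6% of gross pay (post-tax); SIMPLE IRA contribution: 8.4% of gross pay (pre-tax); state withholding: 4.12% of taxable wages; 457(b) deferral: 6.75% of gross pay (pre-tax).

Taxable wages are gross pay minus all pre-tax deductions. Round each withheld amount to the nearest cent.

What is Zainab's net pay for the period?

SIMPLE IRA contribution: $4,080.92 × 0.084 = $342.80
457(b) deferral: $4,080.92 × 0.0675 = $275.46
Pre-tax total = $342.80 + $275.46 = $618.26
Taxable wages = $4,080.92 − $618.26 = $3,462.66
Municipal income tax: $3,462.66 × 0.0183 = $63.37
State withholding: $3,462.66 × 0.0412 = $142.66
Medicare: $4,080.92 × 0.02 = $81.62
State unemployment insurance (employee share): $4,080.92 × 0.01 = $40.81
Wage garnishment: $4,080.92 × 0.06 = $244.86
Total deductions = $342.80 + $275.46 + $63.37 + $142.66 + $81.62 + $40.81 + $244.86 = $1,191.58
Net pay = $4,080.92 − $1,191.58 = $2,889.34

$2,889.34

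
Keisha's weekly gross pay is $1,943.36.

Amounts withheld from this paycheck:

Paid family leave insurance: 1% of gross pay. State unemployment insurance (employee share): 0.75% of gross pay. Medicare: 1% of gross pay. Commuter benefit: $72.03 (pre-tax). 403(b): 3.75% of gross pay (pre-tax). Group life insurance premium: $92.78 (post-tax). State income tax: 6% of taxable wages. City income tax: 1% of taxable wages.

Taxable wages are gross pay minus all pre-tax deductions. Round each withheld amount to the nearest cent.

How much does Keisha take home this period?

403(b): $1,943.36 × 0.0375 = $72.88
Commuter benefit: $72.03
Pre-tax total = $72.88 + $72.03 = $144.91
Taxable wages = $1,943.36 − $144.91 = $1,798.45
City income tax: $1,798.45 × 0.01 = $17.98
State income tax: $1,798.45 × 0.06 = $107.91
Medicare: $1,943.36 × 0.01 = $19.43
State unemployment insurance (employee share): $1,943.36 × 0.0075 = $14.58
Paid family leave insurance: $1,943.36 × 0.01 = $19.43
Group life insurance premium: $92.78
Total deductions = $72.88 + $72.03 + $17.98 + $107.91 + $19.43 + $14.58 + $19.43 + $92.78 = $417.02
Net pay = $1,943.36 − $417.02 = $1,526.34

$1,526.34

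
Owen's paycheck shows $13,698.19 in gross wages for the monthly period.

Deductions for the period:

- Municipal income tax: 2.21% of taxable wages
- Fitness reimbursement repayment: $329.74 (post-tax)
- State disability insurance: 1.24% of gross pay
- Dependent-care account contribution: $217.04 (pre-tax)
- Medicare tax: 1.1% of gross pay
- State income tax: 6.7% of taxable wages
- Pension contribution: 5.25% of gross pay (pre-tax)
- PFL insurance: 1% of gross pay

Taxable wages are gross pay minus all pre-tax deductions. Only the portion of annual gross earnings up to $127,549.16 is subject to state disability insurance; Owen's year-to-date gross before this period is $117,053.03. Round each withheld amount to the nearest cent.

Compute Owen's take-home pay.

$10,877.36

Pension contribution: $13,698.19 × 0.0525 = $719.15
Dependent-care account contribution: $217.04
Pre-tax total = $719.15 + $217.04 = $936.19
Taxable wages = $13,698.19 − $936.19 = $12,762.00
Municipal income tax: $12,762.00 × 0.0221 = $282.04
State income tax: $12,762.00 × 0.067 = $855.05
Medicare tax: $13,698.19 × 0.011 = $150.68
State disability insurance: only $127,549.16 − $117,053.03 = $10,496.13 of this check is subject → $10,496.13 × 0.0124 = $130.15
PFL insurance: $13,698.19 × 0.01 = $136.98
Fitness reimbursement repayment: $329.74
Total deductions = $719.15 + $217.04 + $282.04 + $855.05 + $150.68 + $130.15 + $136.98 + $329.74 = $2,820.83
Net pay = $13,698.19 − $2,820.83 = $10,877.36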